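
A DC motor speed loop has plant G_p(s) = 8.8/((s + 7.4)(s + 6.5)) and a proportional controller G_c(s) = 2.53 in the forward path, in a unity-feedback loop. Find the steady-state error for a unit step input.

The loop is type 0. Static position error constant K_pos = G_c(0)·G_p(0) = 2.53·0.183 = 0.4629.
Steady-state error to a unit step: e_ss = 1/(1+K_pos) = 1/1.463 = 0.684.

0.684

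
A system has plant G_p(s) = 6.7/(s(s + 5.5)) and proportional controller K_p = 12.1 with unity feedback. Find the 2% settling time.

T_s ≈ 1.45 s

Closed-loop characteristic equation: s² + 5.5s + 81.07 = 0, so ω_n = 9.004 rad/s and ζ = 5.5/(2·9.004) = 0.3054.
2% settling time T_s ≈ 4/(ζω_n) = 4/2.75 = 1.45 s.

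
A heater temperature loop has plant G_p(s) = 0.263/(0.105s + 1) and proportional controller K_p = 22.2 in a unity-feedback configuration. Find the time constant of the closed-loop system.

Closed loop: T(s) = K_p·G_p/(1+K_p·G_p) = 5.839/(0.105s + 1 + 5.839), with pole at s = −(1 + 5.839)/0.105 = −65.13.
Closed-loop time constant τ = 1/65.13 = 0.0154 s.

τ = 0.0154 s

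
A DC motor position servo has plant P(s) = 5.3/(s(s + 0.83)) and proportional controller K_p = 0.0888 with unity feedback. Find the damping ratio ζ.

The closed-loop denominator is s(s+0.83) + 0.0888·5.3 = s² + 0.83s + 0.4706.
Matching s² + 2ζω_n s + ω_n²: ω_n = √0.4706 = 0.686 rad/s and 2ζω_n = 0.83, so ζ = 0.83/(2·0.686) = 0.605.

ζ = 0.605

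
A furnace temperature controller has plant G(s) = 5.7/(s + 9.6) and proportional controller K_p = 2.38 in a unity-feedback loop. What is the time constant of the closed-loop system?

Closed-loop transfer function: T(s) = K_p·G(s)/(1 + K_p·G(s)) = 13.57/(s + 9.6 + 13.57) = 13.57/(s + 23.17).
Time constant τ = 1/23.17 = 0.0432 s.

τ = 0.0432 s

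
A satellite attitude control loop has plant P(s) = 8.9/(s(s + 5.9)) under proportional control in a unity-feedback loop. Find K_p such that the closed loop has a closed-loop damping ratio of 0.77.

Closed-loop characteristic equation: s² + 5.9s + K_p·8.9 = 0.
So ω_n = √(8.9K_p) and 2ζω_n = 5.9, giving ζ = 5.9/(2√(8.9K_p)).
Setting ζ = 0.77: √(8.9K_p) = 5.9/(2·0.77) = 3.831, so K_p = 14.68/8.9 = 1.65.

K_p = 1.65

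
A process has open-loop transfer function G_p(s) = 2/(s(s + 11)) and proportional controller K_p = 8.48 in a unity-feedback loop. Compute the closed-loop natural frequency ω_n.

1 + K_p·G_p(s) = 0 gives s² + 11s + 16.96 = 0.
Matching s² + 2ζω_n s + ω_n²: ω_n = √16.96 = 4.118 rad/s and 2ζω_n = 11, so ζ = 11/(2·4.118) = 1.34.

ω_n = 4.12 rad/s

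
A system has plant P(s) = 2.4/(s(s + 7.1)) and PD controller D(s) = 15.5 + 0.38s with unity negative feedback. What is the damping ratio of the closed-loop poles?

Forward path: (15.5 + 0.38s)·2.4/(s(s+7.1)). The closed-loop characteristic equation is s² + (7.1 + 2.4·0.38)s + 2.4·15.5 = 0.
That is s² + 8.012s + 37.2 = 0, so ω_n = 6.099 rad/s and ζ = 8.012/(2·6.099) = 0.6568.

ζ = 0.657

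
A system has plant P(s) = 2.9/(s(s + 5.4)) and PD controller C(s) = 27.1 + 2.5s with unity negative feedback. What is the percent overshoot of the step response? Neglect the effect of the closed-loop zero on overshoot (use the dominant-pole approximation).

Forward path: (27.1 + 2.5s)·2.9/(s(s+5.4)). The closed-loop characteristic equation is s² + (5.4 + 2.9·2.5)s + 2.9·27.1 = 0.
That is s² + 12.65s + 78.59 = 0, so ω_n = 8.865 rad/s and ζ = 12.65/(2·8.865) = 0.7135.
%OS = 100·exp(−πζ/√(1−ζ²)) = 4.08%.

4.08%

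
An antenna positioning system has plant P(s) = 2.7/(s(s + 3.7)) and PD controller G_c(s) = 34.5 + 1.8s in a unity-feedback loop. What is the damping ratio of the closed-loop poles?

ζ = 0.443

Forward path: (34.5 + 1.8s)·2.7/(s(s+3.7)). The closed-loop characteristic equation is s² + (3.7 + 2.7·1.8)s + 2.7·34.5 = 0.
That is s² + 8.56s + 93.15 = 0, so ω_n = 9.651 rad/s and ζ = 8.56/(2·9.651) = 0.4435.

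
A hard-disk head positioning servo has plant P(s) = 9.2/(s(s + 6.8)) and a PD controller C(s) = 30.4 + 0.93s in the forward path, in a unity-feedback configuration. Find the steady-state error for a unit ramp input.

The loop has one pole at the origin (type 1). Velocity error constant K_v = lim_{s→0} s·C(s)P(s) = 30.4·9.2/6.8 = 41.13.
Steady-state error to a unit ramp: e_ss = 1/K_v = 0.0243.

0.0243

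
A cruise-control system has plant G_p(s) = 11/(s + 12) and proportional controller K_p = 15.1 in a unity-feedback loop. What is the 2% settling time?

Closed-loop transfer function: T(s) = K_p·G_p(s)/(1 + K_p·G_p(s)) = 166.1/(s + 12 + 166.1) = 166.1/(s + 178.1).
Time constant τ = 1/178.1 = 0.005615 s, so the 2% settling time is about 4τ = 0.0225 s.

T_s ≈ 0.0225 s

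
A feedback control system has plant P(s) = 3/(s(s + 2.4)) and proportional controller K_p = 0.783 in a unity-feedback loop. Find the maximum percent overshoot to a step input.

1.92%

The closed-loop denominator s² + 2.4s + 2.349 gives ω_n = √2.349 = 1.533 and ζ = 2.4/(2ω_n) = 0.783.
%OS = 100·exp(−πζ/√(1−ζ²)) = 100·exp(−π·0.783/√0.387) = 1.92%.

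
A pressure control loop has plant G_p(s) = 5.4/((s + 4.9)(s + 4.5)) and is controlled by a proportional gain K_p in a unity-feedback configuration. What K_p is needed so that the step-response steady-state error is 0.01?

Steady-state error for a unit step on this type-0 loop is 1/(1 + K_p·G_p(0)).
G_p(0) = 0.2449. Require 1/(1 + K_p·0.2449) = 0.01, so 1 + 0.2449·K_p = 100.
K_p = (100 − 1)/0.2449 = 404.

K_p = 404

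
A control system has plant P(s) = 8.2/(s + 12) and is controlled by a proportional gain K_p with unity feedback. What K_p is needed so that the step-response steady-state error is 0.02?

Steady-state error for a unit step on this type-0 loop is 1/(1 + K_p·P(0)).
P(0) = 0.6833. Require 1/(1 + K_p·0.6833) = 0.02, so 1 + 0.6833·K_p = 50.
K_p = (50 − 1)/0.6833 = 71.7.

K_p = 71.7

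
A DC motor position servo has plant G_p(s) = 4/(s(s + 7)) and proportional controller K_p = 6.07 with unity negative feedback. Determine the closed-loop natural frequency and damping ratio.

With unity feedback the closed-loop characteristic equation is s² + 7s + 6.07·4 = s² + 7s + 24.28 = 0.
So ω_n² = 24.28 ⇒ ω_n = 4.927 rad/s, and ζ = 7/(2ω_n) = 0.71.

ω_n = 4.93 rad/s, ζ = 0.71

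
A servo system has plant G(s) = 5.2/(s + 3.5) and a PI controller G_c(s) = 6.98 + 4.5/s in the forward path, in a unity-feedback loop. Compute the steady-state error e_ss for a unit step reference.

The open loop G_c(s)G(s) has a pole at the origin (type 1), so the static position error constant is infinite and e_ss = 1/(1+∞) = 0.

0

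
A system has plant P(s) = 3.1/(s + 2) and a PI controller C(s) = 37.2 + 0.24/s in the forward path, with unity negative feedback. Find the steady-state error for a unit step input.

The open loop C(s)P(s) has a pole at the origin (type 1), so the static position error constant is infinite and e_ss = 1/(1+∞) = 0.

0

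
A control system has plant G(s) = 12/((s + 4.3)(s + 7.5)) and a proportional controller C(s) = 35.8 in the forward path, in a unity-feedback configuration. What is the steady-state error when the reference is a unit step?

0.0698

The loop is type 0. Static position error constant K_pos = C(0)·G(0) = 35.8·0.3721 = 13.32.
Steady-state error to a unit step: e_ss = 1/(1+K_pos) = 1/14.32 = 0.0698.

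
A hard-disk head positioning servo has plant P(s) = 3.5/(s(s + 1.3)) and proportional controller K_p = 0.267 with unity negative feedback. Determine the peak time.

T_p = 4.39 s

Closed-loop characteristic equation: s² + 1.3s + 0.9345 = 0, so ω_n = 0.9667 rad/s and ζ = 1.3/(2·0.9667) = 0.6724.
Damped frequency ω_d = ω_n√(1−ζ²) = 0.7155 rad/s, so peak time T_p = π/ω_d = 4.39 s.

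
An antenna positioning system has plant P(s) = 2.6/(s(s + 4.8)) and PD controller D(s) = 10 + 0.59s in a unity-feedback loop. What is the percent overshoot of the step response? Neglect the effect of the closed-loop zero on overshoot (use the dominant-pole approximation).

8.29%

Forward path: (10 + 0.59s)·2.6/(s(s+4.8)). The closed-loop characteristic equation is s² + (4.8 + 2.6·0.59)s + 2.6·10 = 0.
That is s² + 6.334s + 26 = 0, so ω_n = 5.099 rad/s and ζ = 6.334/(2·5.099) = 0.6211.
%OS = 100·exp(−πζ/√(1−ζ²)) = 8.29%.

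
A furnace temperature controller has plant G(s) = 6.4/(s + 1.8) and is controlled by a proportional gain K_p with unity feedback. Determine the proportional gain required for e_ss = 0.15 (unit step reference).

K_p = 1.59

Steady-state error for a unit step on this type-0 loop is 1/(1 + K_p·G(0)).
G(0) = 3.556. Require 1/(1 + K_p·3.556) = 0.15, so 1 + 3.556·K_p = 6.667.
K_p = (6.667 − 1)/3.556 = 1.59.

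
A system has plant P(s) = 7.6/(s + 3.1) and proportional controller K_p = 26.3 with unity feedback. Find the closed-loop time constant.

Closed-loop transfer function: T(s) = K_p·P(s)/(1 + K_p·P(s)) = 199.9/(s + 3.1 + 199.9) = 199.9/(s + 203).
Time constant τ = 1/203 = 0.00493 s.

τ = 0.00493 s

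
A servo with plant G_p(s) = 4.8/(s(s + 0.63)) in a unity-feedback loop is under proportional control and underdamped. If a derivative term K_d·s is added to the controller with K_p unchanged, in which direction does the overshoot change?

The derivative term adds K·K_d to the s-coefficient of the characteristic equation, raising 2ζω_n while ω_n is unchanged; ζ increases, so overshoot decreases.

decrease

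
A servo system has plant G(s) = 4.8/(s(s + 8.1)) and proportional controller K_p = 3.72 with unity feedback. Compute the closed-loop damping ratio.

ζ = 0.958

1 + K_p·G(s) = 0 gives s² + 8.1s + 17.86 = 0.
So ω_n² = 17.86 ⇒ ω_n = 4.226 rad/s, and ζ = 8.1/(2ω_n) = 0.958.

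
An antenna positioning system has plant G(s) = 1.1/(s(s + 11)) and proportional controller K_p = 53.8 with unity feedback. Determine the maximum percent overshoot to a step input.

4.03%

From 1 + K_pG(s) = 0: s² + 11s + 59.18 = 0 ⇒ ω_n = 7.693, ζ = 0.7149.
%OS = 100·exp(−πζ/√(1−ζ²)) = 100·exp(−π·0.7149/√0.4888) = 4.03%.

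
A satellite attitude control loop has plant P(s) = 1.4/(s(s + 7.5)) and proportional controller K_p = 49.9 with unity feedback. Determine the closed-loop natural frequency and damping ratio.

ω_n = 8.36 rad/s, ζ = 0.449

The closed-loop denominator is s(s+7.5) + 49.9·1.4 = s² + 7.5s + 69.86.
So ω_n² = 69.86 ⇒ ω_n = 8.358 rad/s, and ζ = 7.5/(2ω_n) = 0.449.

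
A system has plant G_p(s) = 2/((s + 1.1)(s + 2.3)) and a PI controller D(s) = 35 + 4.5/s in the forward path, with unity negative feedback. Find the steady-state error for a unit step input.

0

The open loop D(s)G_p(s) has a pole at the origin (type 1), so the static position error constant is infinite and e_ss = 1/(1+∞) = 0.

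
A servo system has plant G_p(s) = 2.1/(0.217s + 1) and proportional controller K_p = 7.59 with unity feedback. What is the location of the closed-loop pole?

s = -78.06

Closed loop: T(s) = K_p·G_p/(1+K_p·G_p) = 15.94/(0.217s + 1 + 15.94), with pole at s = −(1 + 15.94)/0.217 = −78.06.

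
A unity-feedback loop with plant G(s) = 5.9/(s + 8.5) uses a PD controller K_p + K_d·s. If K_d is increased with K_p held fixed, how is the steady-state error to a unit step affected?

unchanged

K_d affects only the transient (the s-coefficient); the DC loop gain, and hence e_ss, depends only on K_p.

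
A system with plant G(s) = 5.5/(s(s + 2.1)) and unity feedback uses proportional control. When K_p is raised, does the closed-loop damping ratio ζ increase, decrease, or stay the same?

ζ = 2.1/(2√(5.5K_p)); increasing K_p raises the denominator, so ζ falls.

decrease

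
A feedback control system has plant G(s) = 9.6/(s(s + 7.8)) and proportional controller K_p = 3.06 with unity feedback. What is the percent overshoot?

3.86%

The closed-loop denominator s² + 7.8s + 29.38 gives ω_n = √29.38 = 5.42 and ζ = 7.8/(2ω_n) = 0.7196.
%OS = 100·exp(−πζ/√(1−ζ²)) = 100·exp(−π·0.7196/√0.4822) = 3.86%.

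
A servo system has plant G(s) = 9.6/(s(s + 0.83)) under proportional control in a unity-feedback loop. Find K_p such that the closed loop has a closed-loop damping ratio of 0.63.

K_p = 0.0452

Closed-loop characteristic equation: s² + 0.83s + K_p·9.6 = 0.
So ω_n = √(9.6K_p) and 2ζω_n = 0.83, giving ζ = 0.83/(2√(9.6K_p)).
Setting ζ = 0.63: √(9.6K_p) = 0.83/(2·0.63) = 0.6587, so K_p = 0.4339/9.6 = 0.0452.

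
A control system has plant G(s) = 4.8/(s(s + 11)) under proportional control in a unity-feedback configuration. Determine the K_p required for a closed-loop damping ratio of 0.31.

Closed-loop characteristic equation: s² + 11s + K_p·4.8 = 0.
So ω_n = √(4.8K_p) and 2ζω_n = 11, giving ζ = 11/(2√(4.8K_p)).
Setting ζ = 0.31: √(4.8K_p) = 11/(2·0.31) = 17.74, so K_p = 314.8/4.8 = 65.6.

K_p = 65.6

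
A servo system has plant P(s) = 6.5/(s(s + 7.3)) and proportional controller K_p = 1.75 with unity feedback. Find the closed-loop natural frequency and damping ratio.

ω_n = 3.37 rad/s, ζ = 1.08

The closed-loop denominator is s(s+7.3) + 1.75·6.5 = s² + 7.3s + 11.38.
Matching s² + 2ζω_n s + ω_n²: ω_n = √11.38 = 3.373 rad/s and 2ζω_n = 7.3, so ζ = 7.3/(2·3.373) = 1.08.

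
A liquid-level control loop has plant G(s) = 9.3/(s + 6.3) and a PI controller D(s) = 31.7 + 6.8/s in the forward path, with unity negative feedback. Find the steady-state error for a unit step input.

0

The open loop D(s)G(s) has a pole at the origin (type 1), so the static position error constant is infinite and e_ss = 1/(1+∞) = 0.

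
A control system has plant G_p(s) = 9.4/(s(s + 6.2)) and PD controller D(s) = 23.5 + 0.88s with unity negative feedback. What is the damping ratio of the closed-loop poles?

ζ = 0.487

Forward path: (23.5 + 0.88s)·9.4/(s(s+6.2)). The closed-loop characteristic equation is s² + (6.2 + 9.4·0.88)s + 9.4·23.5 = 0.
That is s² + 14.47s + 220.9 = 0, so ω_n = 14.86 rad/s and ζ = 14.47/(2·14.86) = 0.4869.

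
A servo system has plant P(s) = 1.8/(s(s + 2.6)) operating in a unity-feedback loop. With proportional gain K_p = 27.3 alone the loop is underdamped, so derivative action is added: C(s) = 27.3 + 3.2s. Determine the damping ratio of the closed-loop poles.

Forward path: (27.3 + 3.2s)·1.8/(s(s+2.6)). The closed-loop characteristic equation is s² + (2.6 + 1.8·3.2)s + 1.8·27.3 = 0.
That is s² + 8.36s + 49.14 = 0, so ω_n = 7.01 rad/s and ζ = 8.36/(2·7.01) = 0.5963.

ζ = 0.596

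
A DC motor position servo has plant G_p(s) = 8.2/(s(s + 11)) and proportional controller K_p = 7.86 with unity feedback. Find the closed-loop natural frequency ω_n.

1 + K_p·G_p(s) = 0 gives s² + 11s + 64.45 = 0.
So ω_n² = 64.45 ⇒ ω_n = 8.028 rad/s, and ζ = 11/(2ω_n) = 0.685.

ω_n = 8.03 rad/s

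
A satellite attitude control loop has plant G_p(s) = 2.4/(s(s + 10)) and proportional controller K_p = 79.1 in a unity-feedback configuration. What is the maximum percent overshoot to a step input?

29.4%

Closed-loop characteristic equation: s² + 10s + 189.8 = 0, so ω_n = 13.78 rad/s and ζ = 10/(2·13.78) = 0.3629.
%OS = 100·exp(−πζ/√(1−ζ²)) = 100·exp(−π·0.3629/√0.8683) = 29.4%.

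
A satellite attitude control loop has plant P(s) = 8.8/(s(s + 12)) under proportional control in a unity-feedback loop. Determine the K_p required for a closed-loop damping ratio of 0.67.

K_p = 9.11

Closed-loop characteristic equation: s² + 12s + K_p·8.8 = 0.
So ω_n = √(8.8K_p) and 2ζω_n = 12, giving ζ = 12/(2√(8.8K_p)).
Setting ζ = 0.67: √(8.8K_p) = 12/(2·0.67) = 8.955, so K_p = 80.2/8.8 = 9.11.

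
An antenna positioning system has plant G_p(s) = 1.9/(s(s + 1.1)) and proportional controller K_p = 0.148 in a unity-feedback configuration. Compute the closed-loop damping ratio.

With unity feedback the closed-loop characteristic equation is s² + 1.1s + 0.148·1.9 = s² + 1.1s + 0.2812 = 0.
Matching s² + 2ζω_n s + ω_n²: ω_n = √0.2812 = 0.5303 rad/s and 2ζω_n = 1.1, so ζ = 1.1/(2·0.5303) = 1.04.

ζ = 1.04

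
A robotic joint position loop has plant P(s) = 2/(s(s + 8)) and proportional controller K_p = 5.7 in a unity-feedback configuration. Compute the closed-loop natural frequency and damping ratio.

ω_n = 3.38 rad/s, ζ = 1.18

With unity feedback the closed-loop characteristic equation is s² + 8s + 5.7·2 = s² + 8s + 11.4 = 0.
So ω_n² = 11.4 ⇒ ω_n = 3.376 rad/s, and ζ = 8/(2ω_n) = 1.18.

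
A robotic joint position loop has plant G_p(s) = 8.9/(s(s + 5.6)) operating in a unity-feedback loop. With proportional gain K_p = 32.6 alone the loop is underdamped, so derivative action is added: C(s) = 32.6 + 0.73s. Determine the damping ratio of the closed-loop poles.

Forward path: (32.6 + 0.73s)·8.9/(s(s+5.6)). The closed-loop characteristic equation is s² + (5.6 + 8.9·0.73)s + 8.9·32.6 = 0.
That is s² + 12.1s + 290.1 = 0, so ω_n = 17.03 rad/s and ζ = 12.1/(2·17.03) = 0.3551.

ζ = 0.355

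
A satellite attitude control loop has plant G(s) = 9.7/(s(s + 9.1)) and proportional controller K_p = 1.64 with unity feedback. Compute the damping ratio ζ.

ζ = 1.14

1 + K_p·G(s) = 0 gives s² + 9.1s + 15.91 = 0.
Matching s² + 2ζω_n s + ω_n²: ω_n = √15.91 = 3.988 rad/s and 2ζω_n = 9.1, so ζ = 9.1/(2·3.988) = 1.14.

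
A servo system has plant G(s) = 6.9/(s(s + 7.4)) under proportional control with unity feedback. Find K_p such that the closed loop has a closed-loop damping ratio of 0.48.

K_p = 8.61

Closed-loop characteristic equation: s² + 7.4s + K_p·6.9 = 0.
So ω_n = √(6.9K_p) and 2ζω_n = 7.4, giving ζ = 7.4/(2√(6.9K_p)).
Setting ζ = 0.48: √(6.9K_p) = 7.4/(2·0.48) = 7.708, so K_p = 59.42/6.9 = 8.61.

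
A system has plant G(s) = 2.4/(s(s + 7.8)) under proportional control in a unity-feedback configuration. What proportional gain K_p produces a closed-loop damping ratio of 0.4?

K_p = 39.6

Closed-loop characteristic equation: s² + 7.8s + K_p·2.4 = 0.
So ω_n = √(2.4K_p) and 2ζω_n = 7.8, giving ζ = 7.8/(2√(2.4K_p)).
Setting ζ = 0.4: √(2.4K_p) = 7.8/(2·0.4) = 9.75, so K_p = 95.06/2.4 = 39.6.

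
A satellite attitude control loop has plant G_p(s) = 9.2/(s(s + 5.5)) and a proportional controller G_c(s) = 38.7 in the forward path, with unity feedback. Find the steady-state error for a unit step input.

The open loop G_c(s)G_p(s) has a pole at the origin (type 1), so the static position error constant is infinite and e_ss = 1/(1+∞) = 0.

0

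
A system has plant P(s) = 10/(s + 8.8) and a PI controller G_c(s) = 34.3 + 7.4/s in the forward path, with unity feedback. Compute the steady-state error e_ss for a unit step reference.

0

The open loop G_c(s)P(s) has a pole at the origin (type 1), so the static position error constant is infinite and e_ss = 1/(1+∞) = 0.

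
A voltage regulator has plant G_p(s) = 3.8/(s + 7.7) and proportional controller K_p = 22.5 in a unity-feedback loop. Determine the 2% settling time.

T_s ≈ 0.0429 s

Closed-loop transfer function: T(s) = K_p·G_p(s)/(1 + K_p·G_p(s)) = 85.5/(s + 7.7 + 85.5) = 85.5/(s + 93.2).
Time constant τ = 1/93.2 = 0.01073 s, so the 2% settling time is about 4τ = 0.0429 s.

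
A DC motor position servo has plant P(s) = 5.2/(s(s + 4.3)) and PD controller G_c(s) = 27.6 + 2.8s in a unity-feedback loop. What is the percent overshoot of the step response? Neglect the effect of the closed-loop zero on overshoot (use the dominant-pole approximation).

Forward path: (27.6 + 2.8s)·5.2/(s(s+4.3)). The closed-loop characteristic equation is s² + (4.3 + 5.2·2.8)s + 5.2·27.6 = 0.
That is s² + 18.86s + 143.5 = 0, so ω_n = 11.98 rad/s and ζ = 18.86/(2·11.98) = 0.7871.
%OS = 100·exp(−πζ/√(1−ζ²)) = 1.81%.

1.81%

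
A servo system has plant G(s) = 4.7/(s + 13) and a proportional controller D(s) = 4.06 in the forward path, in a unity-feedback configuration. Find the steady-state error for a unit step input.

The loop is type 0. Static position error constant K_pos = D(0)·G(0) = 4.06·0.3615 = 1.468.
Steady-state error to a unit step: e_ss = 1/(1+K_pos) = 1/2.468 = 0.405.

0.405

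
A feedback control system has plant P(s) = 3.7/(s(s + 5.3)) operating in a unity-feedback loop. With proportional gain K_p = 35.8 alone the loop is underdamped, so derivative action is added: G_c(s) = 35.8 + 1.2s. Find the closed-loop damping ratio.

Forward path: (35.8 + 1.2s)·3.7/(s(s+5.3)). The closed-loop characteristic equation is s² + (5.3 + 3.7·1.2)s + 3.7·35.8 = 0.
That is s² + 9.74s + 132.5 = 0, so ω_n = 11.51 rad/s and ζ = 9.74/(2·11.51) = 0.4231.

ζ = 0.423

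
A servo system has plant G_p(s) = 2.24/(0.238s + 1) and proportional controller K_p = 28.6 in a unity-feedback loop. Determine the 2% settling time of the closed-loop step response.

Closed loop: T(s) = K_p·G_p/(1+K_p·G_p) = 64.06/(0.238s + 1 + 64.06), with pole at s = −(1 + 64.06)/0.238 = −273.4.
τ = 1/273.4 = 0.003658 s, so 2% settling time ≈ 4τ = 0.0146 s.

T_s ≈ 0.0146 s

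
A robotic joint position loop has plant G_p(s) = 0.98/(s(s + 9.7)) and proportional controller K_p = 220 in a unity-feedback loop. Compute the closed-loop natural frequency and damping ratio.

ω_n = 14.7 rad/s, ζ = 0.33

1 + K_p·G_p(s) = 0 gives s² + 9.7s + 215.6 = 0.
So ω_n² = 215.6 ⇒ ω_n = 14.68 rad/s, and ζ = 9.7/(2ω_n) = 0.33.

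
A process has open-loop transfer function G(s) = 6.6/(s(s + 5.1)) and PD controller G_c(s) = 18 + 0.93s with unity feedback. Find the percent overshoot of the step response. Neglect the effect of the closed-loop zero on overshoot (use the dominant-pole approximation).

15.1%

Forward path: (18 + 0.93s)·6.6/(s(s+5.1)). The closed-loop characteristic equation is s² + (5.1 + 6.6·0.93)s + 6.6·18 = 0.
That is s² + 11.24s + 118.8 = 0, so ω_n = 10.9 rad/s and ζ = 11.24/(2·10.9) = 0.5155.
%OS = 100·exp(−πζ/√(1−ζ²)) = 15.1%.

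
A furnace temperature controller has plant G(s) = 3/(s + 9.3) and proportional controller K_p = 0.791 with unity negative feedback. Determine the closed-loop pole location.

s = -11.67

Closed-loop transfer function: T(s) = K_p·G(s)/(1 + K_p·G(s)) = 2.373/(s + 9.3 + 2.373) = 2.373/(s + 11.67).
The closed-loop pole is at s = −11.67.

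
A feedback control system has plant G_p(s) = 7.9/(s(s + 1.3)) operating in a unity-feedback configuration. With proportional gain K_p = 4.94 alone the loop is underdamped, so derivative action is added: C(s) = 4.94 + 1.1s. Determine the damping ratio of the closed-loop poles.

Forward path: (4.94 + 1.1s)·7.9/(s(s+1.3)). The closed-loop characteristic equation is s² + (1.3 + 7.9·1.1)s + 7.9·4.94 = 0.
That is s² + 9.99s + 39.03 = 0, so ω_n = 6.247 rad/s and ζ = 9.99/(2·6.247) = 0.7996.

ζ = 0.8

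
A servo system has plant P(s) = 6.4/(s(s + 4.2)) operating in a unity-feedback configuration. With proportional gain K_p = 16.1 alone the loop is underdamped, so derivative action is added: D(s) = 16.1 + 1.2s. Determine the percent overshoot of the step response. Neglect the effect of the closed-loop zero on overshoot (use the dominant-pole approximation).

Forward path: (16.1 + 1.2s)·6.4/(s(s+4.2)). The closed-loop characteristic equation is s² + (4.2 + 6.4·1.2)s + 6.4·16.1 = 0.
That is s² + 11.88s + 103 = 0, so ω_n = 10.15 rad/s and ζ = 11.88/(2·10.15) = 0.5852.
%OS = 100·exp(−πζ/√(1−ζ²)) = 10.4%.

10.4%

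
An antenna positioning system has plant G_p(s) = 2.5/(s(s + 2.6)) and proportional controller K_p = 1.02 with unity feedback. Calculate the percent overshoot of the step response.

Closed-loop characteristic equation: s² + 2.6s + 2.55 = 0, so ω_n = 1.597 rad/s and ζ = 2.6/(2·1.597) = 0.8141.
%OS = 100·exp(−πζ/√(1−ζ²)) = 100·exp(−π·0.8141/√0.3373) = 1.22%.

1.22%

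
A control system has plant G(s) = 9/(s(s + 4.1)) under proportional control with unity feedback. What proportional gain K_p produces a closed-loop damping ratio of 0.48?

K_p = 2.03

Closed-loop characteristic equation: s² + 4.1s + K_p·9 = 0.
So ω_n = √(9K_p) and 2ζω_n = 4.1, giving ζ = 4.1/(2√(9K_p)).
Setting ζ = 0.48: √(9K_p) = 4.1/(2·0.48) = 4.271, so K_p = 18.24/9 = 2.03.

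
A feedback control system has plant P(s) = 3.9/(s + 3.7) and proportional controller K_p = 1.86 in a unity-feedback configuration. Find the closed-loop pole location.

s = -10.95

Closed-loop transfer function: T(s) = K_p·P(s)/(1 + K_p·P(s)) = 7.254/(s + 3.7 + 7.254) = 7.254/(s + 10.95).
The closed-loop pole is at s = −10.95.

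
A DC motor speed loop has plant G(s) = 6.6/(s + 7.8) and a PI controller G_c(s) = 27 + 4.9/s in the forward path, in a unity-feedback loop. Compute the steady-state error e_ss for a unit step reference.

0

The open loop G_c(s)G(s) has a pole at the origin (type 1), so the static position error constant is infinite and e_ss = 1/(1+∞) = 0.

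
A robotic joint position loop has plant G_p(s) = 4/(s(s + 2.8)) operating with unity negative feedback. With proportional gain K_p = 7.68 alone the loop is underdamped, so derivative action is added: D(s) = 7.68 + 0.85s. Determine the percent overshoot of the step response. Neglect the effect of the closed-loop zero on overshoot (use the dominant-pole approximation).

Forward path: (7.68 + 0.85s)·4/(s(s+2.8)). The closed-loop characteristic equation is s² + (2.8 + 4·0.85)s + 4·7.68 = 0.
That is s² + 6.2s + 30.72 = 0, so ω_n = 5.543 rad/s and ζ = 6.2/(2·5.543) = 0.5593.
%OS = 100·exp(−πζ/√(1−ζ²)) = 12%.

12%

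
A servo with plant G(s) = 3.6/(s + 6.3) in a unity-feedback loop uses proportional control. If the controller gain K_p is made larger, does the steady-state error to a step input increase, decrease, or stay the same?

The position error constant K_pos = K_p·G(0) grows with K_p, and e_ss = 1/(1+K_pos) falls.

decrease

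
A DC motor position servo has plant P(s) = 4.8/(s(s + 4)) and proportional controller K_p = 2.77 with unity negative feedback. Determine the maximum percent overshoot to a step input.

Closed-loop characteristic equation: s² + 4s + 13.3 = 0, so ω_n = 3.646 rad/s and ζ = 4/(2·3.646) = 0.5485.
%OS = 100·exp(−πζ/√(1−ζ²)) = 100·exp(−π·0.5485/√0.6992) = 12.7%.

12.7%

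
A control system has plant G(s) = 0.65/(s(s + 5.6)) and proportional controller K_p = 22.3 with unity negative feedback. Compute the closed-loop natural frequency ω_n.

ω_n = 3.81 rad/s

With unity feedback the closed-loop characteristic equation is s² + 5.6s + 22.3·0.65 = s² + 5.6s + 14.5 = 0.
So ω_n² = 14.5 ⇒ ω_n = 3.807 rad/s, and ζ = 5.6/(2ω_n) = 0.735.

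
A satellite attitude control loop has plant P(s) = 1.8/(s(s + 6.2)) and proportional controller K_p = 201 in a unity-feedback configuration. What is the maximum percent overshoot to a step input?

The closed-loop denominator s² + 6.2s + 361.8 gives ω_n = √361.8 = 19.02 and ζ = 6.2/(2ω_n) = 0.163.
%OS = 100·exp(−πζ/√(1−ζ²)) = 100·exp(−π·0.163/√0.9734) = 59.5%.

59.5%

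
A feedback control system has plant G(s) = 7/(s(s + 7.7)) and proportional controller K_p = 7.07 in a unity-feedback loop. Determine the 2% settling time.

T_s ≈ 1.04 s

Closed-loop characteristic equation: s² + 7.7s + 49.49 = 0, so ω_n = 7.035 rad/s and ζ = 7.7/(2·7.035) = 0.5473.
2% settling time T_s ≈ 4/(ζω_n) = 4/3.85 = 1.04 s.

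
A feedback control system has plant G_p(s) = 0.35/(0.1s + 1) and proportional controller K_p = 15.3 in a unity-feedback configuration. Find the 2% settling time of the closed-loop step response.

T_s ≈ 0.0629 s

Closed loop: T(s) = K_p·G_p/(1+K_p·G_p) = 5.355/(0.1s + 1 + 5.355), with pole at s = −(1 + 5.355)/0.1 = −63.55.
τ = 1/63.55 = 0.01574 s, so 2% settling time ≈ 4τ = 0.0629 s.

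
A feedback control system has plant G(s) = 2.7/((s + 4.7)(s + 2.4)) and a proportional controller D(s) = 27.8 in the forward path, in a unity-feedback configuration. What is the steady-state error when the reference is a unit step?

The loop is type 0. Static position error constant K_pos = D(0)·G(0) = 27.8·0.2394 = 6.654.
Steady-state error to a unit step: e_ss = 1/(1+K_pos) = 1/7.654 = 0.131.

0.131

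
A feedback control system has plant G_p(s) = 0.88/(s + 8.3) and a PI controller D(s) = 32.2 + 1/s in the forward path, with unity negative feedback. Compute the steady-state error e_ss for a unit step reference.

0

The open loop D(s)G_p(s) has a pole at the origin (type 1), so the static position error constant is infinite and e_ss = 1/(1+∞) = 0.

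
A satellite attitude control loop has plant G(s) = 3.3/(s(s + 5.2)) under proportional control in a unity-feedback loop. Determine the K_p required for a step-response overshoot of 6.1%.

From %OS = 100·exp(−πζ/√(1−ζ²)) = 6.1%, ζ = −ln(0.061)/√(π²+ln²(0.061)) = 0.6649.
Characteristic equation s² + 5.2s + 3.3K_p = 0 gives ζ = 5.2/(2√(3.3K_p)).
Setting ζ = 0.6649: √(3.3K_p) = 5.2/(2·0.6649) = 3.91, so K_p = 15.29/3.3 = 4.63.

K_p = 4.63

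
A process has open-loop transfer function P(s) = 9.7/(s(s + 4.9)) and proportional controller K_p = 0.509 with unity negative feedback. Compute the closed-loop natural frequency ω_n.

ω_n = 2.22 rad/s

1 + K_p·P(s) = 0 gives s² + 4.9s + 4.937 = 0.
Matching s² + 2ζω_n s + ω_n²: ω_n = √4.937 = 2.222 rad/s and 2ζω_n = 4.9, so ζ = 4.9/(2·2.222) = 1.1.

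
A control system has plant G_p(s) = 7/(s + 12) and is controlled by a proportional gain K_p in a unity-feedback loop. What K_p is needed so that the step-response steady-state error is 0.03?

The loop is type 0, so e_ss(step) = 1/(1 + K_pos) with K_pos = K_p·G_p(0).
G_p(0) = 0.5833. Require 1/(1 + K_p·0.5833) = 0.03, so 1 + 0.5833·K_p = 33.33.
K_p = (33.33 − 1)/0.5833 = 55.4.

K_p = 55.4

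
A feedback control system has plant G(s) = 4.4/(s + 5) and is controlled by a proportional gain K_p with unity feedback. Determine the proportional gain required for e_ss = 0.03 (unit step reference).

Steady-state error for a unit step on this type-0 loop is 1/(1 + K_p·G(0)).
G(0) = 0.88. Require 1/(1 + K_p·0.88) = 0.03, so 1 + 0.88·K_p = 33.33.
K_p = (33.33 − 1)/0.88 = 36.7.

K_p = 36.7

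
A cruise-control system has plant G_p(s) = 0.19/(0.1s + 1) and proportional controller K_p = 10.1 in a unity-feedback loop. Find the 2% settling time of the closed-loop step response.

T_s ≈ 0.137 s

Closed loop: T(s) = K_p·G_p/(1+K_p·G_p) = 1.919/(0.1s + 1 + 1.919), with pole at s = −(1 + 1.919)/0.1 = −29.19.
τ = 1/29.19 = 0.03426 s, so 2% settling time ≈ 4τ = 0.137 s.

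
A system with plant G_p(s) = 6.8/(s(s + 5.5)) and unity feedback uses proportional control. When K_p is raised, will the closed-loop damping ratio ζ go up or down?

decrease

ζ = 5.5/(2√(6.8K_p)); increasing K_p raises the denominator, so ζ falls.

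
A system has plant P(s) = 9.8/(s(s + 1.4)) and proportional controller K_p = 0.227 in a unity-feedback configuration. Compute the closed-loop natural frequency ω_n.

With unity feedback the closed-loop characteristic equation is s² + 1.4s + 0.227·9.8 = s² + 1.4s + 2.225 = 0.
Matching s² + 2ζω_n s + ω_n²: ω_n = √2.225 = 1.492 rad/s and 2ζω_n = 1.4, so ζ = 1.4/(2·1.492) = 0.469.

ω_n = 1.49 rad/s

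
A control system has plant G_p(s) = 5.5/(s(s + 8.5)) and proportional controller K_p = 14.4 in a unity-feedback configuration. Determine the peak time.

From 1 + K_pG_p(s) = 0: s² + 8.5s + 79.2 = 0 ⇒ ω_n = 8.899, ζ = 0.4776.
Damped frequency ω_d = ω_n√(1−ζ²) = 7.819 rad/s, so peak time T_p = π/ω_d = 0.402 s.

T_p = 0.402 s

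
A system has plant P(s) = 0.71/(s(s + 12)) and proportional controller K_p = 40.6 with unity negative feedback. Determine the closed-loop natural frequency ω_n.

ω_n = 5.37 rad/s

The closed-loop denominator is s(s+12) + 40.6·0.71 = s² + 12s + 28.83.
So ω_n² = 28.83 ⇒ ω_n = 5.369 rad/s, and ζ = 12/(2ω_n) = 1.12.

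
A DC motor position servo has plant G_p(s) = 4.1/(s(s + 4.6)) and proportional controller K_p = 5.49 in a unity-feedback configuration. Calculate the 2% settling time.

T_s ≈ 1.74 s

Closed-loop characteristic equation: s² + 4.6s + 22.51 = 0, so ω_n = 4.744 rad/s and ζ = 4.6/(2·4.744) = 0.4848.
2% settling time T_s ≈ 4/(ζω_n) = 4/2.3 = 1.74 s.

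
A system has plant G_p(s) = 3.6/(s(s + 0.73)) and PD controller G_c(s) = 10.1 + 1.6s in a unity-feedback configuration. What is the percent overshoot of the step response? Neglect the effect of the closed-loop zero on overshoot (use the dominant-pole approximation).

13.5%

Forward path: (10.1 + 1.6s)·3.6/(s(s+0.73)). The closed-loop characteristic equation is s² + (0.73 + 3.6·1.6)s + 3.6·10.1 = 0.
That is s² + 6.49s + 36.36 = 0, so ω_n = 6.03 rad/s and ζ = 6.49/(2·6.03) = 0.5381.
%OS = 100·exp(−πζ/√(1−ζ²)) = 13.5%.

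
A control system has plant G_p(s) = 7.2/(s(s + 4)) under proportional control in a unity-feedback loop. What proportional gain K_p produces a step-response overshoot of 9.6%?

K_p = 1.55

From %OS = 100·exp(−πζ/√(1−ζ²)) = 9.6%, ζ = −ln(0.096)/√(π²+ln²(0.096)) = 0.5979.
Characteristic equation s² + 4s + 7.2K_p = 0 gives ζ = 4/(2√(7.2K_p)).
Setting ζ = 0.5979: √(7.2K_p) = 4/(2·0.5979) = 3.345, so K_p = 11.19/7.2 = 1.55.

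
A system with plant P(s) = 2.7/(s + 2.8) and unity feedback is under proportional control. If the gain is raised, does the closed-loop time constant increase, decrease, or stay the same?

decrease

Closed-loop pole is at s = −(2.8+K_p·2.7); larger K_p moves it further left, so τ = 1/(2.8+K_p·2.7) decreases.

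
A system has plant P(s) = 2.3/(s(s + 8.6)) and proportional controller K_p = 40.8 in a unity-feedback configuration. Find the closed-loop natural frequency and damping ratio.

1 + K_p·P(s) = 0 gives s² + 8.6s + 93.84 = 0.
So ω_n² = 93.84 ⇒ ω_n = 9.687 rad/s, and ζ = 8.6/(2ω_n) = 0.444.

ω_n = 9.69 rad/s, ζ = 0.444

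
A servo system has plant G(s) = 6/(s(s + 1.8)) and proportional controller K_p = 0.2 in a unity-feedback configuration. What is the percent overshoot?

From 1 + K_pG(s) = 0: s² + 1.8s + 1.2 = 0 ⇒ ω_n = 1.095, ζ = 0.8216.
%OS = 100·exp(−πζ/√(1−ζ²)) = 100·exp(−π·0.8216/√0.325) = 1.08%.

1.08%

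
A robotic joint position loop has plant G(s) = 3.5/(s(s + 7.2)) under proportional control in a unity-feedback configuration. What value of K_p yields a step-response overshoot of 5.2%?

K_p = 7.88

From %OS = 100·exp(−πζ/√(1−ζ²)) = 5.2%, ζ = −ln(0.052)/√(π²+ln²(0.052)) = 0.6853.
Characteristic equation s² + 7.2s + 3.5K_p = 0 gives ζ = 7.2/(2√(3.5K_p)).
Setting ζ = 0.6853: √(3.5K_p) = 7.2/(2·0.6853) = 5.253, so K_p = 27.59/3.5 = 7.88.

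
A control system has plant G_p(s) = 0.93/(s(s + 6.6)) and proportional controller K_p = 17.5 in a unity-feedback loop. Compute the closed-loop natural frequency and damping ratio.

ω_n = 4.03 rad/s, ζ = 0.818

1 + K_p·G_p(s) = 0 gives s² + 6.6s + 16.28 = 0.
Matching s² + 2ζω_n s + ω_n²: ω_n = √16.28 = 4.034 rad/s and 2ζω_n = 6.6, so ζ = 6.6/(2·4.034) = 0.818.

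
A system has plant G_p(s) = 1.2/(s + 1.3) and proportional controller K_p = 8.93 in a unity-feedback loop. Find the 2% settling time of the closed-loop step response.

T_s ≈ 0.333 s

Closed-loop transfer function: T(s) = K_p·G_p(s)/(1 + K_p·G_p(s)) = 10.72/(s + 1.3 + 10.72) = 10.72/(s + 12.02).
Time constant τ = 1/12.02 = 0.08322 s, so the 2% settling time is about 4τ = 0.333 s.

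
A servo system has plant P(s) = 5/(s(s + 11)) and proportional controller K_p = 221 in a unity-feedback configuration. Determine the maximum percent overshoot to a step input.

From 1 + K_pP(s) = 0: s² + 11s + 1105 = 0 ⇒ ω_n = 33.24, ζ = 0.1655.
%OS = 100·exp(−πζ/√(1−ζ²)) = 100·exp(−π·0.1655/√0.9726) = 59%.

59%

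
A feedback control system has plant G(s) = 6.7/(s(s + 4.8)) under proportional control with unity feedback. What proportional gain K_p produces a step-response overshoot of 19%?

K_p = 3.94

From %OS = 100·exp(−πζ/√(1−ζ²)) = 19%, ζ = −ln(0.19)/√(π²+ln²(0.19)) = 0.4673.
Characteristic equation s² + 4.8s + 6.7K_p = 0 gives ζ = 4.8/(2√(6.7K_p)).
Setting ζ = 0.4673: √(6.7K_p) = 4.8/(2·0.4673) = 5.135, so K_p = 26.37/6.7 = 3.94.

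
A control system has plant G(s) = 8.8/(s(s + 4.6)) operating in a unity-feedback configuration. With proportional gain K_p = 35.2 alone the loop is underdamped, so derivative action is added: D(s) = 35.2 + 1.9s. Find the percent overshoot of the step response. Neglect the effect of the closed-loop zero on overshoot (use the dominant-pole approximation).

9.15%

Forward path: (35.2 + 1.9s)·8.8/(s(s+4.6)). The closed-loop characteristic equation is s² + (4.6 + 8.8·1.9)s + 8.8·35.2 = 0.
That is s² + 21.32s + 309.8 = 0, so ω_n = 17.6 rad/s and ζ = 21.32/(2·17.6) = 0.6057.
%OS = 100·exp(−πζ/√(1−ζ²)) = 9.15%.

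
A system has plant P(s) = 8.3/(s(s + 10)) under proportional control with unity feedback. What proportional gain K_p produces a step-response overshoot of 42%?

From %OS = 100·exp(−πζ/√(1−ζ²)) = 42%, ζ = −ln(0.42)/√(π²+ln²(0.42)) = 0.2662.
Characteristic equation s² + 10s + 8.3K_p = 0 gives ζ = 10/(2√(8.3K_p)).
Setting ζ = 0.2662: √(8.3K_p) = 10/(2·0.2662) = 18.78, so K_p = 352.9/8.3 = 42.5.

K_p = 42.5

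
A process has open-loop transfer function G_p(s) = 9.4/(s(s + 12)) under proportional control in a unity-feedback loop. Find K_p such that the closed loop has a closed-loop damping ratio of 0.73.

Closed-loop characteristic equation: s² + 12s + K_p·9.4 = 0.
So ω_n = √(9.4K_p) and 2ζω_n = 12, giving ζ = 12/(2√(9.4K_p)).
Setting ζ = 0.73: √(9.4K_p) = 12/(2·0.73) = 8.219, so K_p = 67.55/9.4 = 7.19.

K_p = 7.19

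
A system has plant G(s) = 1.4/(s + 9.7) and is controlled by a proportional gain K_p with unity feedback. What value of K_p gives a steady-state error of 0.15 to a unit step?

K_p = 39.3

For a type-0 loop with proportional control, e_ss = 1/(1 + K_p·G(0)).
G(0) = 0.1443. Require 1/(1 + K_p·0.1443) = 0.15, so 1 + 0.1443·K_p = 6.667.
K_p = (6.667 − 1)/0.1443 = 39.3.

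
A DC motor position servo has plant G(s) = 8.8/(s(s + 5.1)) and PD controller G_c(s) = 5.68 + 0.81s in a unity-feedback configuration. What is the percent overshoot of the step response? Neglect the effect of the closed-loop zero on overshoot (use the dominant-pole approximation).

0.447%

Forward path: (5.68 + 0.81s)·8.8/(s(s+5.1)). The closed-loop characteristic equation is s² + (5.1 + 8.8·0.81)s + 8.8·5.68 = 0.
That is s² + 12.23s + 49.98 = 0, so ω_n = 7.07 rad/s and ζ = 12.23/(2·7.07) = 0.8648.
%OS = 100·exp(−πζ/√(1−ζ²)) = 0.447%.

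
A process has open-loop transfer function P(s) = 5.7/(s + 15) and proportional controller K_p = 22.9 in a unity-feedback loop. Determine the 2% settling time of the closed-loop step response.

T_s ≈ 0.0275 s

Closed-loop transfer function: T(s) = K_p·P(s)/(1 + K_p·P(s)) = 130.5/(s + 15 + 130.5) = 130.5/(s + 145.5).
Time constant τ = 1/145.5 = 0.006871 s, so the 2% settling time is about 4τ = 0.0275 s.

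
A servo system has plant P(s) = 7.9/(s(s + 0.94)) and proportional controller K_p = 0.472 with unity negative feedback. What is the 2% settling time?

The closed-loop denominator s² + 0.94s + 3.729 gives ω_n = √3.729 = 1.931 and ζ = 0.94/(2ω_n) = 0.2434.
2% settling time T_s ≈ 4/(ζω_n) = 4/0.47 = 8.51 s.

T_s ≈ 8.51 s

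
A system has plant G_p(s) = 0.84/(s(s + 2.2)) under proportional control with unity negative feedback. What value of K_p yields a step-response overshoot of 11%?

From %OS = 100·exp(−πζ/√(1−ζ²)) = 11%, ζ = −ln(0.11)/√(π²+ln²(0.11)) = 0.5749.
Characteristic equation s² + 2.2s + 0.84K_p = 0 gives ζ = 2.2/(2√(0.84K_p)).
Setting ζ = 0.5749: √(0.84K_p) = 2.2/(2·0.5749) = 1.913, so K_p = 3.661/0.84 = 4.36.

K_p = 4.36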